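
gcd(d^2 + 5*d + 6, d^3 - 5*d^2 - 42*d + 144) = 1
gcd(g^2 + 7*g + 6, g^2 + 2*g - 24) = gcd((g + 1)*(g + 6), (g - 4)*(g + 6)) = g + 6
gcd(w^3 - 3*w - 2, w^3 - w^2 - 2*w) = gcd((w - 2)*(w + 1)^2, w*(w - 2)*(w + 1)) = w^2 - w - 2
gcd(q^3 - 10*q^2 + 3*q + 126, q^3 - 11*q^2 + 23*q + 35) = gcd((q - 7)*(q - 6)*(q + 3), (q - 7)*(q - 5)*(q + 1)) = q - 7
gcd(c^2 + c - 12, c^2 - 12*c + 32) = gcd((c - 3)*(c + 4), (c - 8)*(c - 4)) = 1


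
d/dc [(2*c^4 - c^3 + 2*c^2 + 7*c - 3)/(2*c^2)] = (4*c^4 - c^3 - 7*c + 6)/(2*c^3)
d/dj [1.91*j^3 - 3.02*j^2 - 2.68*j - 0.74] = 5.73*j^2 - 6.04*j - 2.68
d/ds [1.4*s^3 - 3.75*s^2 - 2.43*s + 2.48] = 4.2*s^2 - 7.5*s - 2.43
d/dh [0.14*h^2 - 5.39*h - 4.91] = 0.28*h - 5.39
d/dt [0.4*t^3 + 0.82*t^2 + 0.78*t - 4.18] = 1.2*t^2 + 1.64*t + 0.78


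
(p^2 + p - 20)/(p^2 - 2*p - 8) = (p + 5)/(p + 2)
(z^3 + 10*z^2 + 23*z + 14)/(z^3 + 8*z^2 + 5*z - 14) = (z + 1)/(z - 1)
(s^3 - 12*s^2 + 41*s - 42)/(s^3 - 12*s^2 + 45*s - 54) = (s^2 - 9*s + 14)/(s^2 - 9*s + 18)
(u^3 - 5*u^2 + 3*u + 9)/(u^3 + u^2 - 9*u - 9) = (u - 3)/(u + 3)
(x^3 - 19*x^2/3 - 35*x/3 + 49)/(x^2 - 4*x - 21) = x - 7/3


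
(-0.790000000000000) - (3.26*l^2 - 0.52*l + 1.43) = -3.26*l^2 + 0.52*l - 2.22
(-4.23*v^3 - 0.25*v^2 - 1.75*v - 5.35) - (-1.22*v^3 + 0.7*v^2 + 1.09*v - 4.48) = -3.01*v^3 - 0.95*v^2 - 2.84*v - 0.869999999999999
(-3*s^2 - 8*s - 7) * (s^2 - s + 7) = -3*s^4 - 5*s^3 - 20*s^2 - 49*s - 49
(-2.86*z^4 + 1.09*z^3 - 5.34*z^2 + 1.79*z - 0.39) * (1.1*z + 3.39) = -3.146*z^5 - 8.4964*z^4 - 2.1789*z^3 - 16.1336*z^2 + 5.6391*z - 1.3221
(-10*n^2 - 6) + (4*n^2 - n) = -6*n^2 - n - 6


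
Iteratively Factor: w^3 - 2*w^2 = (w)*(w^2 - 2*w) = w^2*(w - 2)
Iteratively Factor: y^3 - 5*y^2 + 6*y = (y)*(y^2 - 5*y + 6) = y*(y - 2)*(y - 3)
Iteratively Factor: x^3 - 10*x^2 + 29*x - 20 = (x - 5)*(x^2 - 5*x + 4) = (x - 5)*(x - 1)*(x - 4)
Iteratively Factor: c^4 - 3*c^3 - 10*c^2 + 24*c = (c)*(c^3 - 3*c^2 - 10*c + 24) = c*(c - 4)*(c^2 + c - 6) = c*(c - 4)*(c - 2)*(c + 3)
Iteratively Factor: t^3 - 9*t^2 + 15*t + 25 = (t + 1)*(t^2 - 10*t + 25) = (t - 5)*(t + 1)*(t - 5)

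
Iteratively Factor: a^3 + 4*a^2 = (a + 4)*(a^2) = a*(a + 4)*(a)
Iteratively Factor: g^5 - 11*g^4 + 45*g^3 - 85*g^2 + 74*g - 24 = (g - 2)*(g^4 - 9*g^3 + 27*g^2 - 31*g + 12) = (g - 3)*(g - 2)*(g^3 - 6*g^2 + 9*g - 4) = (g - 4)*(g - 3)*(g - 2)*(g^2 - 2*g + 1) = (g - 4)*(g - 3)*(g - 2)*(g - 1)*(g - 1)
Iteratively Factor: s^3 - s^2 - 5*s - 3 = (s + 1)*(s^2 - 2*s - 3) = (s + 1)^2*(s - 3)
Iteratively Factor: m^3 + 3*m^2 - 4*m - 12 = (m + 3)*(m^2 - 4) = (m + 2)*(m + 3)*(m - 2)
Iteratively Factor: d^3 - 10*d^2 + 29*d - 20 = (d - 5)*(d^2 - 5*d + 4) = (d - 5)*(d - 4)*(d - 1)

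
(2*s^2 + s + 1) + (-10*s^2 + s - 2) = -8*s^2 + 2*s - 1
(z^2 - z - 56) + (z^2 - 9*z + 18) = 2*z^2 - 10*z - 38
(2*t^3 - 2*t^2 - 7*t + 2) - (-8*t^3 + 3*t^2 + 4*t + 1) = 10*t^3 - 5*t^2 - 11*t + 1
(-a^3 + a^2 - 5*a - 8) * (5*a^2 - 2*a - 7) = -5*a^5 + 7*a^4 - 20*a^3 - 37*a^2 + 51*a + 56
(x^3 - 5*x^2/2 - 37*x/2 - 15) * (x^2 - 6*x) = x^5 - 17*x^4/2 - 7*x^3/2 + 96*x^2 + 90*x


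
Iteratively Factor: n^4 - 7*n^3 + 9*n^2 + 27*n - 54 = (n - 3)*(n^3 - 4*n^2 - 3*n + 18) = (n - 3)^2*(n^2 - n - 6) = (n - 3)^2*(n + 2)*(n - 3)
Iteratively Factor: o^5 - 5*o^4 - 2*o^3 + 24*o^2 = (o)*(o^4 - 5*o^3 - 2*o^2 + 24*o) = o^2*(o^3 - 5*o^2 - 2*o + 24) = o^2*(o + 2)*(o^2 - 7*o + 12) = o^2*(o - 3)*(o + 2)*(o - 4)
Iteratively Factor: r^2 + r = (r)*(r + 1)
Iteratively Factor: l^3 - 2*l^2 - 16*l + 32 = (l - 2)*(l^2 - 16) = (l - 4)*(l - 2)*(l + 4)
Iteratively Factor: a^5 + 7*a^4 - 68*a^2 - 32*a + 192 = (a + 4)*(a^4 + 3*a^3 - 12*a^2 - 20*a + 48) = (a + 4)^2*(a^3 - a^2 - 8*a + 12) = (a + 3)*(a + 4)^2*(a^2 - 4*a + 4) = (a - 2)*(a + 3)*(a + 4)^2*(a - 2)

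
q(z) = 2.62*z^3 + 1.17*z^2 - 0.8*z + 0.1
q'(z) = 7.86*z^2 + 2.34*z - 0.8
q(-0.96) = -0.37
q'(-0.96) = 4.20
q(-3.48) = -93.36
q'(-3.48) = 86.24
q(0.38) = 0.11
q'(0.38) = 1.22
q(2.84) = 67.28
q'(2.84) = 69.24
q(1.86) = 19.52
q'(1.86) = 30.74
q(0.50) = 0.32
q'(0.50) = 2.34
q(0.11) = 0.03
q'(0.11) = -0.45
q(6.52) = 770.80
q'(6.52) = 348.59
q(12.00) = 4686.34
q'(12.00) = 1159.12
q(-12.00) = -4349.18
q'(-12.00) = 1102.96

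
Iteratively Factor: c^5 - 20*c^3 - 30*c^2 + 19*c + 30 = (c + 3)*(c^4 - 3*c^3 - 11*c^2 + 3*c + 10) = (c - 1)*(c + 3)*(c^3 - 2*c^2 - 13*c - 10) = (c - 1)*(c + 2)*(c + 3)*(c^2 - 4*c - 5) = (c - 1)*(c + 1)*(c + 2)*(c + 3)*(c - 5)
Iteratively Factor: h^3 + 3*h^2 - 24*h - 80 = (h + 4)*(h^2 - h - 20) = (h - 5)*(h + 4)*(h + 4)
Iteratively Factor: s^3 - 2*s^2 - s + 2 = (s + 1)*(s^2 - 3*s + 2) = (s - 2)*(s + 1)*(s - 1)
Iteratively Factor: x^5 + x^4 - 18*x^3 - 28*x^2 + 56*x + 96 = (x - 4)*(x^4 + 5*x^3 + 2*x^2 - 20*x - 24) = (x - 4)*(x - 2)*(x^3 + 7*x^2 + 16*x + 12) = (x - 4)*(x - 2)*(x + 3)*(x^2 + 4*x + 4) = (x - 4)*(x - 2)*(x + 2)*(x + 3)*(x + 2)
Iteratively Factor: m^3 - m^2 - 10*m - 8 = (m - 4)*(m^2 + 3*m + 2) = (m - 4)*(m + 2)*(m + 1)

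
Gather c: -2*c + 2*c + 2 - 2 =0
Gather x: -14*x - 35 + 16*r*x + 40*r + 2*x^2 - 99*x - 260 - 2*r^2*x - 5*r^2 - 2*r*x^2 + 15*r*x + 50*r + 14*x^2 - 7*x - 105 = -5*r^2 + 90*r + x^2*(16 - 2*r) + x*(-2*r^2 + 31*r - 120) - 400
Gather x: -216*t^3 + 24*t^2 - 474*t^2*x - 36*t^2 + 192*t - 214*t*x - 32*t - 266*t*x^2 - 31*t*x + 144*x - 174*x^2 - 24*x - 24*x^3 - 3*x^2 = -216*t^3 - 12*t^2 + 160*t - 24*x^3 + x^2*(-266*t - 177) + x*(-474*t^2 - 245*t + 120)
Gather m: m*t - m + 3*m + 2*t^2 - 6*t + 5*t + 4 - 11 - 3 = m*(t + 2) + 2*t^2 - t - 10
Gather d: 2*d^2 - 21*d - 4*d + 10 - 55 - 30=2*d^2 - 25*d - 75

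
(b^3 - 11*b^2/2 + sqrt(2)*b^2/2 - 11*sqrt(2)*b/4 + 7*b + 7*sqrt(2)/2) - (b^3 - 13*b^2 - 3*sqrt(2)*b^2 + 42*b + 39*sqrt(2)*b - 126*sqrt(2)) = 7*sqrt(2)*b^2/2 + 15*b^2/2 - 167*sqrt(2)*b/4 - 35*b + 259*sqrt(2)/2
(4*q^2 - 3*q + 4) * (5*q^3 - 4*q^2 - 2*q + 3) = 20*q^5 - 31*q^4 + 24*q^3 + 2*q^2 - 17*q + 12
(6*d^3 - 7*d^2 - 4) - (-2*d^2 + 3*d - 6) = 6*d^3 - 5*d^2 - 3*d + 2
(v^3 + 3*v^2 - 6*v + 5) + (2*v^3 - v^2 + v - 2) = 3*v^3 + 2*v^2 - 5*v + 3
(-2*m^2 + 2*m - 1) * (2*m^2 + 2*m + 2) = -4*m^4 - 2*m^2 + 2*m - 2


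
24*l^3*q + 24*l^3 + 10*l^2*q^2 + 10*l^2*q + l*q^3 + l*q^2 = (4*l + q)*(6*l + q)*(l*q + l)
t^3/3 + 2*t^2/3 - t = t*(t/3 + 1)*(t - 1)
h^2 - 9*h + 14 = (h - 7)*(h - 2)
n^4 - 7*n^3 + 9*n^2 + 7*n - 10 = (n - 5)*(n - 2)*(n - 1)*(n + 1)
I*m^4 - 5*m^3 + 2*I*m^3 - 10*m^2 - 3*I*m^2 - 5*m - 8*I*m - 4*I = (m + 1)*(m + I)*(m + 4*I)*(I*m + I)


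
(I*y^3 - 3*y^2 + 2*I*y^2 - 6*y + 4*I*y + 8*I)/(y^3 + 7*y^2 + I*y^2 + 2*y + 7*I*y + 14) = (I*y^2 + 2*y*(-2 + I) - 8)/(y^2 + y*(7 + 2*I) + 14*I)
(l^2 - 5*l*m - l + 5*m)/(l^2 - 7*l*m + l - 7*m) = (l^2 - 5*l*m - l + 5*m)/(l^2 - 7*l*m + l - 7*m)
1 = 1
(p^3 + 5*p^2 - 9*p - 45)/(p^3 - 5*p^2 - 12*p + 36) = (p^2 + 2*p - 15)/(p^2 - 8*p + 12)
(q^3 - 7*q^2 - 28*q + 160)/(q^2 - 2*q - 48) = (q^2 + q - 20)/(q + 6)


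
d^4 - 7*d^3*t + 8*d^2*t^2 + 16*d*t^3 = d*(d - 4*t)^2*(d + t)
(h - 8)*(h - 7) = h^2 - 15*h + 56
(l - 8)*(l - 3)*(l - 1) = l^3 - 12*l^2 + 35*l - 24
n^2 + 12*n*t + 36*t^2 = (n + 6*t)^2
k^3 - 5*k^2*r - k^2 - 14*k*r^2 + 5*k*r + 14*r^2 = (k - 1)*(k - 7*r)*(k + 2*r)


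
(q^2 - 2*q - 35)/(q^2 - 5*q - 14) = (q + 5)/(q + 2)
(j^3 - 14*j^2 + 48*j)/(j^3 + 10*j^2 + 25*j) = (j^2 - 14*j + 48)/(j^2 + 10*j + 25)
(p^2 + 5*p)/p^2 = (p + 5)/p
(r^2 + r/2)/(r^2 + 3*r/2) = (2*r + 1)/(2*r + 3)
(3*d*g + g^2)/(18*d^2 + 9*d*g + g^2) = g/(6*d + g)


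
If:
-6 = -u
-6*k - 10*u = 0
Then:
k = -10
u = 6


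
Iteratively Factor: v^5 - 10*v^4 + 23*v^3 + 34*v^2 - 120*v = (v - 4)*(v^4 - 6*v^3 - v^2 + 30*v) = (v - 5)*(v - 4)*(v^3 - v^2 - 6*v) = (v - 5)*(v - 4)*(v - 3)*(v^2 + 2*v) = (v - 5)*(v - 4)*(v - 3)*(v + 2)*(v)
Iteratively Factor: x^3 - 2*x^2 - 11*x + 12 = (x - 1)*(x^2 - x - 12) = (x - 4)*(x - 1)*(x + 3)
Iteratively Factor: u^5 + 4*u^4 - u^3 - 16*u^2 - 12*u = (u)*(u^4 + 4*u^3 - u^2 - 16*u - 12) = u*(u + 2)*(u^3 + 2*u^2 - 5*u - 6) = u*(u + 1)*(u + 2)*(u^2 + u - 6) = u*(u - 2)*(u + 1)*(u + 2)*(u + 3)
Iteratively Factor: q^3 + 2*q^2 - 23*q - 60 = (q + 4)*(q^2 - 2*q - 15) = (q - 5)*(q + 4)*(q + 3)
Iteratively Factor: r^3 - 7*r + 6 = (r - 2)*(r^2 + 2*r - 3) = (r - 2)*(r - 1)*(r + 3)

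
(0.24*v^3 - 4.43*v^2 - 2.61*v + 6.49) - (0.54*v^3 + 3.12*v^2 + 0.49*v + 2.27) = -0.3*v^3 - 7.55*v^2 - 3.1*v + 4.22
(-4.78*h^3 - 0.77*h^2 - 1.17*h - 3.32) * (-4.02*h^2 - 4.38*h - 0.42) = 19.2156*h^5 + 24.0318*h^4 + 10.0836*h^3 + 18.7944*h^2 + 15.033*h + 1.3944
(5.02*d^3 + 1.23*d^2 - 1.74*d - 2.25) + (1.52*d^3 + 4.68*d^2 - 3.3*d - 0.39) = 6.54*d^3 + 5.91*d^2 - 5.04*d - 2.64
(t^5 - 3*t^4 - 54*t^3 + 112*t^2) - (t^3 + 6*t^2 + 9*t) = t^5 - 3*t^4 - 55*t^3 + 106*t^2 - 9*t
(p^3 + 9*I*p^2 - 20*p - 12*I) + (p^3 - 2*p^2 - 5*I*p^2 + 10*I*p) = 2*p^3 - 2*p^2 + 4*I*p^2 - 20*p + 10*I*p - 12*I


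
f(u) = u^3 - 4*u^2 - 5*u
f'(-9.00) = 310.00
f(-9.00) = -1008.00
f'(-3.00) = 46.00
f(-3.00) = -48.00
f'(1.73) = -9.86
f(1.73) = -15.44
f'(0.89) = -9.74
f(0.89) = -6.91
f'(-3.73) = 66.58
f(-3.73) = -88.90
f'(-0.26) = -2.72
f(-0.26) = 1.01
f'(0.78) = -9.41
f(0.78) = -5.86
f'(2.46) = -6.53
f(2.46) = -21.62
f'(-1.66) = 16.55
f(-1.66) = -7.30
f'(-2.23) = 27.76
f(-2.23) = -19.83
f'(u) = 3*u^2 - 8*u - 5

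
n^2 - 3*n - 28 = (n - 7)*(n + 4)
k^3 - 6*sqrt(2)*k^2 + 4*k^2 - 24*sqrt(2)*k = k*(k + 4)*(k - 6*sqrt(2))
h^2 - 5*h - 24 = (h - 8)*(h + 3)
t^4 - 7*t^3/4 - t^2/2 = t^2*(t - 2)*(t + 1/4)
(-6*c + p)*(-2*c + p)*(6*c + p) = 72*c^3 - 36*c^2*p - 2*c*p^2 + p^3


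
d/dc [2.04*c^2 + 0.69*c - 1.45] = 4.08*c + 0.69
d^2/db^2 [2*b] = 0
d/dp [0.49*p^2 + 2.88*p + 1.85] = 0.98*p + 2.88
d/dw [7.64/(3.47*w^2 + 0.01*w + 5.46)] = (-53.0216*w - 0.0764)/(3.47*w^2 + 0.01*w + 5.46)^2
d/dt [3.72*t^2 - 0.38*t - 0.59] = 7.44*t - 0.38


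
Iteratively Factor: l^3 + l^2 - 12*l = (l - 3)*(l^2 + 4*l) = l*(l - 3)*(l + 4)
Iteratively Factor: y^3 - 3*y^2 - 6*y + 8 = (y - 1)*(y^2 - 2*y - 8) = (y - 1)*(y + 2)*(y - 4)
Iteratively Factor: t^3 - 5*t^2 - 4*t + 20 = (t - 5)*(t^2 - 4) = (t - 5)*(t + 2)*(t - 2)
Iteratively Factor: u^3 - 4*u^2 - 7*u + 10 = (u - 5)*(u^2 + u - 2) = (u - 5)*(u - 1)*(u + 2)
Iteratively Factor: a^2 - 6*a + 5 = (a - 5)*(a - 1)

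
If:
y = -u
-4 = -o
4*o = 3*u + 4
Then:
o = 4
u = 4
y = -4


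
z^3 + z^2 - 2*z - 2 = (z + 1)*(z - sqrt(2))*(z + sqrt(2))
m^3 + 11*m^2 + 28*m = m*(m + 4)*(m + 7)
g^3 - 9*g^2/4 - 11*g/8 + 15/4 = (g - 2)*(g - 3/2)*(g + 5/4)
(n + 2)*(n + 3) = n^2 + 5*n + 6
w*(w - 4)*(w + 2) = w^3 - 2*w^2 - 8*w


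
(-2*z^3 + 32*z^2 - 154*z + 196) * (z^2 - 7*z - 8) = -2*z^5 + 46*z^4 - 362*z^3 + 1018*z^2 - 140*z - 1568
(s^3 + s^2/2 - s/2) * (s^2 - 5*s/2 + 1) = s^5 - 2*s^4 - 3*s^3/4 + 7*s^2/4 - s/2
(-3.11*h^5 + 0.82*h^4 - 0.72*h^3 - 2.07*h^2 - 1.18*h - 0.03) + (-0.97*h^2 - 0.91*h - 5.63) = -3.11*h^5 + 0.82*h^4 - 0.72*h^3 - 3.04*h^2 - 2.09*h - 5.66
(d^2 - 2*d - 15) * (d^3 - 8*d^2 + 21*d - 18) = d^5 - 10*d^4 + 22*d^3 + 60*d^2 - 279*d + 270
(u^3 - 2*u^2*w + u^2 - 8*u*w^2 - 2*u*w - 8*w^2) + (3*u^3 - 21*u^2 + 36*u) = 4*u^3 - 2*u^2*w - 20*u^2 - 8*u*w^2 - 2*u*w + 36*u - 8*w^2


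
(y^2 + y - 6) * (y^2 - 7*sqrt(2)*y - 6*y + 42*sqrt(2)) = y^4 - 7*sqrt(2)*y^3 - 5*y^3 - 12*y^2 + 35*sqrt(2)*y^2 + 36*y + 84*sqrt(2)*y - 252*sqrt(2)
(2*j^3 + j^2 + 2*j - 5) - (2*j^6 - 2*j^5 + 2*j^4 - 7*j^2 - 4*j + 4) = -2*j^6 + 2*j^5 - 2*j^4 + 2*j^3 + 8*j^2 + 6*j - 9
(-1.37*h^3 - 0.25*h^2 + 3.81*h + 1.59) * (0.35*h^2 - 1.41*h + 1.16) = -0.4795*h^5 + 1.8442*h^4 + 0.0967999999999999*h^3 - 5.1056*h^2 + 2.1777*h + 1.8444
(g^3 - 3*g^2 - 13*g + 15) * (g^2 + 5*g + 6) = g^5 + 2*g^4 - 22*g^3 - 68*g^2 - 3*g + 90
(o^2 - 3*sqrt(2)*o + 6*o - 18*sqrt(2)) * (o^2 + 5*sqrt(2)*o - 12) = o^4 + 2*sqrt(2)*o^3 + 6*o^3 - 42*o^2 + 12*sqrt(2)*o^2 - 252*o + 36*sqrt(2)*o + 216*sqrt(2)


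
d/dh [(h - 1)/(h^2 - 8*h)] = (-h^2 + 2*h - 8)/(h^2*(h^2 - 16*h + 64))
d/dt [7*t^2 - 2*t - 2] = 14*t - 2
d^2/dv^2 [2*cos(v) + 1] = -2*cos(v)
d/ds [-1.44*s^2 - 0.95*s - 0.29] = -2.88*s - 0.95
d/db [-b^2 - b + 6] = -2*b - 1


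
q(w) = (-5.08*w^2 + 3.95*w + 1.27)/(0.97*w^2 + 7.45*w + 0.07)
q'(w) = (3.95 - 10.16*w)/(0.97*w^2 + 7.45*w + 0.07) + (-1.94*w - 7.45)*(-5.08*w^2 + 3.95*w + 1.27)/(0.97*w^2 + 7.45*w + 0.07)^2 = (-41.6775*w^2 - 3.175*w - 9.185)/(0.9409*w^4 + 14.453*w^3 + 55.6383*w^2 + 1.043*w + 0.0049)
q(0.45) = 0.56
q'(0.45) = -1.45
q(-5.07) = 11.70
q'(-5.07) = -6.53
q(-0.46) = 0.51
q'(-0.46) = -1.67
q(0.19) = 1.21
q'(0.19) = -4.88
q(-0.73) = 0.89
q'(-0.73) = -1.24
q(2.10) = -0.64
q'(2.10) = -0.50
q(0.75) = 0.22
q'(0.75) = -0.91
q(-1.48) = 1.78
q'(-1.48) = -1.23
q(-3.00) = 4.15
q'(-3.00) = -2.04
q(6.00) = -1.98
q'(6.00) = -0.24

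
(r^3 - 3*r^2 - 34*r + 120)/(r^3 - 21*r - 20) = (r^2 + 2*r - 24)/(r^2 + 5*r + 4)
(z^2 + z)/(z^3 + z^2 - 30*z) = (z + 1)/(z^2 + z - 30)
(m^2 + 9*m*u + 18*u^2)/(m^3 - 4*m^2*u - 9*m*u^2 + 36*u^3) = (m + 6*u)/(m^2 - 7*m*u + 12*u^2)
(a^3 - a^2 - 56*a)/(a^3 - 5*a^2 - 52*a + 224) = a/(a - 4)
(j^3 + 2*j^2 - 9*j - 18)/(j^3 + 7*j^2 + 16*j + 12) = (j - 3)/(j + 2)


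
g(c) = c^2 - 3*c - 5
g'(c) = 2*c - 3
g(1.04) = -7.04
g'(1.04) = -0.92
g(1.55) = -7.25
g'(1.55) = 0.10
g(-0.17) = -4.46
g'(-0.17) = -3.34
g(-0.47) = -3.37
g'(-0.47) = -3.94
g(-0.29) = -4.05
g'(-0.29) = -3.58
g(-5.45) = 41.05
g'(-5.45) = -13.90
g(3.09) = -4.72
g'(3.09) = 3.18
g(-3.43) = 17.05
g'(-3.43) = -9.86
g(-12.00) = 175.00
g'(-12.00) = -27.00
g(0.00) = -5.00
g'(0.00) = -3.00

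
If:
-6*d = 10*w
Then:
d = -5*w/3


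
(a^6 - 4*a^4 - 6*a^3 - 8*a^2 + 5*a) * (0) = 0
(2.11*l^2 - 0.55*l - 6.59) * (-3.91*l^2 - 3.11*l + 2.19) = -8.2501*l^4 - 4.4116*l^3 + 32.0983*l^2 + 19.2904*l - 14.4321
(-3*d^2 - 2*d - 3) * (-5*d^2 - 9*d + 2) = 15*d^4 + 37*d^3 + 27*d^2 + 23*d - 6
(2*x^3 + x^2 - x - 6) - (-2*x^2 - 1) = 2*x^3 + 3*x^2 - x - 5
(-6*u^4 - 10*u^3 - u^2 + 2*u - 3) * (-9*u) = 54*u^5 + 90*u^4 + 9*u^3 - 18*u^2 + 27*u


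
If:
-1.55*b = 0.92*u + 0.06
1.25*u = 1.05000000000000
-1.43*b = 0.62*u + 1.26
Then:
No Solution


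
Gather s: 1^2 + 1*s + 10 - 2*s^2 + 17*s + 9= -2*s^2 + 18*s + 20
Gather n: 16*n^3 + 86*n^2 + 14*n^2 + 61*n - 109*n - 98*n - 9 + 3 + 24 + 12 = 16*n^3 + 100*n^2 - 146*n + 30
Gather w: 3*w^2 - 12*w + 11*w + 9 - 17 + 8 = 3*w^2 - w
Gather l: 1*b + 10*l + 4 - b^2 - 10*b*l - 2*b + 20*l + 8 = -b^2 - b + l*(30 - 10*b) + 12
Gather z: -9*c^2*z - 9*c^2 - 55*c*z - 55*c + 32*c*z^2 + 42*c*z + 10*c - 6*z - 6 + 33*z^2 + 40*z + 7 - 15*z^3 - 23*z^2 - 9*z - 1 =-9*c^2 - 45*c - 15*z^3 + z^2*(32*c + 10) + z*(-9*c^2 - 13*c + 25)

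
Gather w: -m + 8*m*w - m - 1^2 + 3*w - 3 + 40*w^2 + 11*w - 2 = -2*m + 40*w^2 + w*(8*m + 14) - 6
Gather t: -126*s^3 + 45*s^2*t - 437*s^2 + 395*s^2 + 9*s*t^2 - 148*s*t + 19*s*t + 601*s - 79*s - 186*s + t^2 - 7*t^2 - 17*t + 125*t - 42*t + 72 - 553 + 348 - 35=-126*s^3 - 42*s^2 + 336*s + t^2*(9*s - 6) + t*(45*s^2 - 129*s + 66) - 168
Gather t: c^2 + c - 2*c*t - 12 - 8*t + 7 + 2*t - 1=c^2 + c + t*(-2*c - 6) - 6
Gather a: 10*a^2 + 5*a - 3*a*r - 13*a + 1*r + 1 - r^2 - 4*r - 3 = 10*a^2 + a*(-3*r - 8) - r^2 - 3*r - 2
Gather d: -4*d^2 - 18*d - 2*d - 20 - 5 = -4*d^2 - 20*d - 25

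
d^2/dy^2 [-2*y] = 0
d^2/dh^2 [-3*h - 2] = 0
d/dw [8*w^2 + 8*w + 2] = 16*w + 8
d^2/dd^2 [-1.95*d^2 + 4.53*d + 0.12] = -3.90000000000000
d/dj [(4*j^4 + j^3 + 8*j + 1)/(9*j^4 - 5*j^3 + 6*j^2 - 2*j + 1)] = (-29*j^6 + 48*j^5 - 234*j^4 + 56*j^3 - 30*j^2 - 12*j + 10)/(81*j^8 - 90*j^7 + 133*j^6 - 96*j^5 + 74*j^4 - 34*j^3 + 16*j^2 - 4*j + 1)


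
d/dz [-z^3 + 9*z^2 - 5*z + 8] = -3*z^2 + 18*z - 5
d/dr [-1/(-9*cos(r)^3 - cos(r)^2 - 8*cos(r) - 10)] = (27*cos(r)^2 + 2*cos(r) + 8)*sin(r)/(9*cos(r)^3 + cos(r)^2 + 8*cos(r) + 10)^2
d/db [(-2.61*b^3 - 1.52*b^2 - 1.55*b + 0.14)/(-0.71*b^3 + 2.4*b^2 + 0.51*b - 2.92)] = (-7.3432*b^4 - 4.8632*b^3 + 26.1066*b^2 + 8.2048*b + 4.4546)/(0.5041*b^6 - 3.408*b^5 + 5.0358*b^4 + 6.5944*b^3 - 13.7559*b^2 - 2.9784*b + 8.5264)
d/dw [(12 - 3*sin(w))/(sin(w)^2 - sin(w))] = 3*(cos(w) - 8/tan(w) + 4*cos(w)/sin(w)^2)/(sin(w) - 1)^2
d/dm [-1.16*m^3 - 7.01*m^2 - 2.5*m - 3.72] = -3.48*m^2 - 14.02*m - 2.5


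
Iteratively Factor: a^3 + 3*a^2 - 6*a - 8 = (a - 2)*(a^2 + 5*a + 4) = (a - 2)*(a + 4)*(a + 1)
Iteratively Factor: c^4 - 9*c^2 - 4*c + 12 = (c - 1)*(c^3 + c^2 - 8*c - 12) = (c - 1)*(c + 2)*(c^2 - c - 6) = (c - 1)*(c + 2)^2*(c - 3)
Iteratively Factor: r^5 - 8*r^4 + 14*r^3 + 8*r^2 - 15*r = (r - 1)*(r^4 - 7*r^3 + 7*r^2 + 15*r) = (r - 5)*(r - 1)*(r^3 - 2*r^2 - 3*r) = (r - 5)*(r - 1)*(r + 1)*(r^2 - 3*r) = (r - 5)*(r - 3)*(r - 1)*(r + 1)*(r)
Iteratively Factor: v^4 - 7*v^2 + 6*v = (v + 3)*(v^3 - 3*v^2 + 2*v) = v*(v + 3)*(v^2 - 3*v + 2) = v*(v - 2)*(v + 3)*(v - 1)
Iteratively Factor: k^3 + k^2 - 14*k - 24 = (k - 4)*(k^2 + 5*k + 6) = (k - 4)*(k + 3)*(k + 2)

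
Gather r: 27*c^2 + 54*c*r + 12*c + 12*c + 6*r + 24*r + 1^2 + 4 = 27*c^2 + 24*c + r*(54*c + 30) + 5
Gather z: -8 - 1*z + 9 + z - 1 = 0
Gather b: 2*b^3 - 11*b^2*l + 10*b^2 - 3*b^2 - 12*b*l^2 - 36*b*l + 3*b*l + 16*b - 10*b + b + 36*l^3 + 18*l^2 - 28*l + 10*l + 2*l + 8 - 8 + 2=2*b^3 + b^2*(7 - 11*l) + b*(-12*l^2 - 33*l + 7) + 36*l^3 + 18*l^2 - 16*l + 2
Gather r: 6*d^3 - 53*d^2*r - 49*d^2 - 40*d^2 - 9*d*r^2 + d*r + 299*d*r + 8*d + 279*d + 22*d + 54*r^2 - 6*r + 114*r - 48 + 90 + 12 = 6*d^3 - 89*d^2 + 309*d + r^2*(54 - 9*d) + r*(-53*d^2 + 300*d + 108) + 54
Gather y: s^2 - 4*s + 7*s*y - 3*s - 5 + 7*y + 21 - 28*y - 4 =s^2 - 7*s + y*(7*s - 21) + 12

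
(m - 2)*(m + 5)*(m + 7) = m^3 + 10*m^2 + 11*m - 70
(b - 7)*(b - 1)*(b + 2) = b^3 - 6*b^2 - 9*b + 14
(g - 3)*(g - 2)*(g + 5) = g^3 - 19*g + 30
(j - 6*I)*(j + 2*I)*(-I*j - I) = -I*j^3 - 4*j^2 - I*j^2 - 4*j - 12*I*j - 12*I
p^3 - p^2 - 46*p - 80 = (p - 8)*(p + 2)*(p + 5)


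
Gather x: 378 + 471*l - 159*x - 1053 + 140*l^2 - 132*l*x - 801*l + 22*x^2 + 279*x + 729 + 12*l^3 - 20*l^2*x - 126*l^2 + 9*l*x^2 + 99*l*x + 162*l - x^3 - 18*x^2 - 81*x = 12*l^3 + 14*l^2 - 168*l - x^3 + x^2*(9*l + 4) + x*(-20*l^2 - 33*l + 39) + 54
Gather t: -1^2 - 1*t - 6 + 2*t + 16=t + 9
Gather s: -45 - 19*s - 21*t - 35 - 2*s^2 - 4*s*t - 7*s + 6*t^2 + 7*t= -2*s^2 + s*(-4*t - 26) + 6*t^2 - 14*t - 80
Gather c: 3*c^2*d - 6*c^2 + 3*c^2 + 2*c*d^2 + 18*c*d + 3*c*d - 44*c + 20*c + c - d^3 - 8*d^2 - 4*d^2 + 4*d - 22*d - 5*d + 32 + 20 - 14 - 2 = c^2*(3*d - 3) + c*(2*d^2 + 21*d - 23) - d^3 - 12*d^2 - 23*d + 36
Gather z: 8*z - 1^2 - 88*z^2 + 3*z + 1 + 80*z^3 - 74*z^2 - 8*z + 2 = 80*z^3 - 162*z^2 + 3*z + 2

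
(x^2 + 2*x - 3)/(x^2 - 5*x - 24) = (x - 1)/(x - 8)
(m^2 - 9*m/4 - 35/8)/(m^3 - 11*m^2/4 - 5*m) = (m - 7/2)/(m*(m - 4))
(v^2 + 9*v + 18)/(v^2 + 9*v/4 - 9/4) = 4*(v + 6)/(4*v - 3)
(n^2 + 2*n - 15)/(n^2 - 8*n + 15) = (n + 5)/(n - 5)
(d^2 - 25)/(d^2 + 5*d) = (d - 5)/d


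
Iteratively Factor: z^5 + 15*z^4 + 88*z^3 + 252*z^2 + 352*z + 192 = (z + 4)*(z^4 + 11*z^3 + 44*z^2 + 76*z + 48) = (z + 4)^2*(z^3 + 7*z^2 + 16*z + 12) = (z + 2)*(z + 4)^2*(z^2 + 5*z + 6) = (z + 2)*(z + 3)*(z + 4)^2*(z + 2)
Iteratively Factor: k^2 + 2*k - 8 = (k - 2)*(k + 4)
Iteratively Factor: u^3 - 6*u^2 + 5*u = (u - 1)*(u^2 - 5*u) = (u - 5)*(u - 1)*(u)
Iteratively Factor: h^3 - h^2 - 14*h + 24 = (h - 2)*(h^2 + h - 12) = (h - 3)*(h - 2)*(h + 4)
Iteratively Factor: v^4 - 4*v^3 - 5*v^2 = (v)*(v^3 - 4*v^2 - 5*v) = v*(v - 5)*(v^2 + v) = v*(v - 5)*(v + 1)*(v)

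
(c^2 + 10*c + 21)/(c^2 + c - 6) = (c + 7)/(c - 2)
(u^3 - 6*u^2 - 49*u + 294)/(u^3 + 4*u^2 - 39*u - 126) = (u - 7)/(u + 3)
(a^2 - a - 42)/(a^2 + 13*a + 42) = (a - 7)/(a + 7)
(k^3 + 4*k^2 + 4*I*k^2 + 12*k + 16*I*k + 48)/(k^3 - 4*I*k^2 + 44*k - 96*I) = (k + 4)/(k - 8*I)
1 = 1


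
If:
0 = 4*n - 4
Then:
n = 1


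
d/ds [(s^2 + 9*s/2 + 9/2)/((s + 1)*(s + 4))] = (s^2 - 2*s - 9)/(2*(s^4 + 10*s^3 + 33*s^2 + 40*s + 16))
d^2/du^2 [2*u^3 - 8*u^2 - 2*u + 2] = 12*u - 16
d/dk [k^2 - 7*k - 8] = 2*k - 7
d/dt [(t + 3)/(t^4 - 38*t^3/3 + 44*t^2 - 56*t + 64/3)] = 3*(-9*t^3 + 22*t^2 + 254*t - 284)/(9*t^7 - 210*t^6 + 1816*t^5 - 7408*t^4 + 15760*t^3 - 17696*t^2 + 9728*t - 2048)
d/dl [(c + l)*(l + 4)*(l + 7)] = 2*c*l + 11*c + 3*l^2 + 22*l + 28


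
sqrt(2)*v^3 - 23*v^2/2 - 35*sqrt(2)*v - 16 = (v - 8*sqrt(2))*(v + 2*sqrt(2))*(sqrt(2)*v + 1/2)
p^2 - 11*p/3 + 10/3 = (p - 2)*(p - 5/3)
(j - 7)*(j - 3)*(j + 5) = j^3 - 5*j^2 - 29*j + 105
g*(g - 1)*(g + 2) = g^3 + g^2 - 2*g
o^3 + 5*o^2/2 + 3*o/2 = o*(o + 1)*(o + 3/2)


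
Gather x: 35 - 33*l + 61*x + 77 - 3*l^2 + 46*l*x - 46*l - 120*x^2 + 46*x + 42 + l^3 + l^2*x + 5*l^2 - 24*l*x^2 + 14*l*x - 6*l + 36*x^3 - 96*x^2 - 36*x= l^3 + 2*l^2 - 85*l + 36*x^3 + x^2*(-24*l - 216) + x*(l^2 + 60*l + 71) + 154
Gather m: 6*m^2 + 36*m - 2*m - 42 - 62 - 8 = 6*m^2 + 34*m - 112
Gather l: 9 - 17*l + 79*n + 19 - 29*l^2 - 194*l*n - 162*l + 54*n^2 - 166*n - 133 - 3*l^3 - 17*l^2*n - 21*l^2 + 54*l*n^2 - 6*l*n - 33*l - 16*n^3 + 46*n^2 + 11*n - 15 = -3*l^3 + l^2*(-17*n - 50) + l*(54*n^2 - 200*n - 212) - 16*n^3 + 100*n^2 - 76*n - 120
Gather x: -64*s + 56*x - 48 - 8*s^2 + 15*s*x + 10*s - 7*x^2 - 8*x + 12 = -8*s^2 - 54*s - 7*x^2 + x*(15*s + 48) - 36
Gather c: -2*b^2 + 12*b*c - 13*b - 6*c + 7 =-2*b^2 - 13*b + c*(12*b - 6) + 7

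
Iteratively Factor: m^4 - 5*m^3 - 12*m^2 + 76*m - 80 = (m - 5)*(m^3 - 12*m + 16) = (m - 5)*(m + 4)*(m^2 - 4*m + 4) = (m - 5)*(m - 2)*(m + 4)*(m - 2)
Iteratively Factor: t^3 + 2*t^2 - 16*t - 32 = (t - 4)*(t^2 + 6*t + 8) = (t - 4)*(t + 2)*(t + 4)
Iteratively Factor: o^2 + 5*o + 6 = (o + 3)*(o + 2)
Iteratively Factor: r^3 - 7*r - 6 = (r - 3)*(r^2 + 3*r + 2) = (r - 3)*(r + 1)*(r + 2)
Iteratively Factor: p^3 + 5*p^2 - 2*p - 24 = (p - 2)*(p^2 + 7*p + 12) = (p - 2)*(p + 4)*(p + 3)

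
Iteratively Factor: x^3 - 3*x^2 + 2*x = (x - 2)*(x^2 - x) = x*(x - 2)*(x - 1)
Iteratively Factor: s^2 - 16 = (s + 4)*(s - 4)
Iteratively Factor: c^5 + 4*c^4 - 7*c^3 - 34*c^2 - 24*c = (c + 2)*(c^4 + 2*c^3 - 11*c^2 - 12*c) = (c + 1)*(c + 2)*(c^3 + c^2 - 12*c) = c*(c + 1)*(c + 2)*(c^2 + c - 12) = c*(c - 3)*(c + 1)*(c + 2)*(c + 4)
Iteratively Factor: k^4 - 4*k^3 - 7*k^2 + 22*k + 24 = (k - 4)*(k^3 - 7*k - 6) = (k - 4)*(k + 1)*(k^2 - k - 6) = (k - 4)*(k + 1)*(k + 2)*(k - 3)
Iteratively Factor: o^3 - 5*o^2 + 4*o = (o - 4)*(o^2 - o) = o*(o - 4)*(o - 1)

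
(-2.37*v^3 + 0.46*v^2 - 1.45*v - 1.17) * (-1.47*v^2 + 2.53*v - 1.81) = 3.4839*v^5 - 6.6723*v^4 + 7.585*v^3 - 2.7812*v^2 - 0.3356*v + 2.1177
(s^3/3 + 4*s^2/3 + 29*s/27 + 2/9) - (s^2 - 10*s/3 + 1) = s^3/3 + s^2/3 + 119*s/27 - 7/9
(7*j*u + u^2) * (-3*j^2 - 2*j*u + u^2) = -21*j^3*u - 17*j^2*u^2 + 5*j*u^3 + u^4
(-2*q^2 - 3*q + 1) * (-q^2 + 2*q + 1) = 2*q^4 - q^3 - 9*q^2 - q + 1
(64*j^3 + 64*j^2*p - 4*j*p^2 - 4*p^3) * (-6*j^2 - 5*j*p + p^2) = -384*j^5 - 704*j^4*p - 232*j^3*p^2 + 108*j^2*p^3 + 16*j*p^4 - 4*p^5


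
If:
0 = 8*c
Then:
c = 0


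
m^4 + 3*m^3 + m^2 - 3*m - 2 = (m - 1)*(m + 1)^2*(m + 2)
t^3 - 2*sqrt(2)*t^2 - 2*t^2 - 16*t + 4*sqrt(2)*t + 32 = (t - 2)*(t - 4*sqrt(2))*(t + 2*sqrt(2))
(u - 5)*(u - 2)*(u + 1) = u^3 - 6*u^2 + 3*u + 10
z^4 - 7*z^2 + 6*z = z*(z - 2)*(z - 1)*(z + 3)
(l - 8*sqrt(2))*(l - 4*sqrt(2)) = l^2 - 12*sqrt(2)*l + 64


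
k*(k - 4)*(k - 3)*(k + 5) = k^4 - 2*k^3 - 23*k^2 + 60*k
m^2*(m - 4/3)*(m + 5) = m^4 + 11*m^3/3 - 20*m^2/3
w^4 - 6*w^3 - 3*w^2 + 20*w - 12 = (w - 6)*(w - 1)^2*(w + 2)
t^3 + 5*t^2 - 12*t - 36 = (t - 3)*(t + 2)*(t + 6)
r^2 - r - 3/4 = (r - 3/2)*(r + 1/2)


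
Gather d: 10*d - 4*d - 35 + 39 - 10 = 6*d - 6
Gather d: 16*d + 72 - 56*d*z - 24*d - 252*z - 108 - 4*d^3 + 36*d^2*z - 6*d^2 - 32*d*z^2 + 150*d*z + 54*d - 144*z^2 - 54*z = -4*d^3 + d^2*(36*z - 6) + d*(-32*z^2 + 94*z + 46) - 144*z^2 - 306*z - 36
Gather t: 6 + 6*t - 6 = 6*t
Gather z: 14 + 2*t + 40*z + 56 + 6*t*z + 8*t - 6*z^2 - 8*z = 10*t - 6*z^2 + z*(6*t + 32) + 70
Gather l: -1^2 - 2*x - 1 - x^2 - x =-x^2 - 3*x - 2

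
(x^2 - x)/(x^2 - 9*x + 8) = x/(x - 8)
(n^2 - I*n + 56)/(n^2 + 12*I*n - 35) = (n - 8*I)/(n + 5*I)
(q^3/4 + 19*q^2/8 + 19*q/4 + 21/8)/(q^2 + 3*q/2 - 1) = (2*q^3 + 19*q^2 + 38*q + 21)/(4*(2*q^2 + 3*q - 2))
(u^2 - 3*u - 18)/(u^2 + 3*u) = (u - 6)/u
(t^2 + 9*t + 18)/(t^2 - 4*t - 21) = (t + 6)/(t - 7)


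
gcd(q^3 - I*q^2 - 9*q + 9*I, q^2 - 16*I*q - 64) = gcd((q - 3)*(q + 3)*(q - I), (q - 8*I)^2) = 1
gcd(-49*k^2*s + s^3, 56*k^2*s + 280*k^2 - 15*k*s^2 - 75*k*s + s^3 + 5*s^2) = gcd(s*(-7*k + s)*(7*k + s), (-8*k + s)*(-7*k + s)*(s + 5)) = -7*k + s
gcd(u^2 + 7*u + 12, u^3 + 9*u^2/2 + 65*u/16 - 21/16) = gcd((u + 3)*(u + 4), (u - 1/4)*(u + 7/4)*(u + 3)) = u + 3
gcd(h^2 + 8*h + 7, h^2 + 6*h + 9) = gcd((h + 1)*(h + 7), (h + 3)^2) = 1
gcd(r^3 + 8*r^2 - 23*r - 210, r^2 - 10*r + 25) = r - 5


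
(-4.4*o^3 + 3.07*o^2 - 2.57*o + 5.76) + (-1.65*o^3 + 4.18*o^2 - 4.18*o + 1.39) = -6.05*o^3 + 7.25*o^2 - 6.75*o + 7.15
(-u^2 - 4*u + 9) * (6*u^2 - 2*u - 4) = -6*u^4 - 22*u^3 + 66*u^2 - 2*u - 36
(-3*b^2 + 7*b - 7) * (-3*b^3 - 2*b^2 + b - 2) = 9*b^5 - 15*b^4 + 4*b^3 + 27*b^2 - 21*b + 14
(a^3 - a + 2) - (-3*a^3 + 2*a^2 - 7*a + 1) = 4*a^3 - 2*a^2 + 6*a + 1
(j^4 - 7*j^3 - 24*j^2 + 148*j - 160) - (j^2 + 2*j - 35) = j^4 - 7*j^3 - 25*j^2 + 146*j - 125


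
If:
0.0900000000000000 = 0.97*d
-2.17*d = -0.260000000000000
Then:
No Solution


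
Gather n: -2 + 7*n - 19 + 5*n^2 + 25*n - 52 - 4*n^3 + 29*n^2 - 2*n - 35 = -4*n^3 + 34*n^2 + 30*n - 108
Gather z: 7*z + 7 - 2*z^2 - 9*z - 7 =-2*z^2 - 2*z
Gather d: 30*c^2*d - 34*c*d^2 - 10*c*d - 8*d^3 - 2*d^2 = -8*d^3 + d^2*(-34*c - 2) + d*(30*c^2 - 10*c)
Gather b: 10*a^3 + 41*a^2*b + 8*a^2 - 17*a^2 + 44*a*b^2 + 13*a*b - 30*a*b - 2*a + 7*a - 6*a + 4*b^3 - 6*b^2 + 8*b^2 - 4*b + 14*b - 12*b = 10*a^3 - 9*a^2 - a + 4*b^3 + b^2*(44*a + 2) + b*(41*a^2 - 17*a - 2)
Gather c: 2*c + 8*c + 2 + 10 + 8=10*c + 20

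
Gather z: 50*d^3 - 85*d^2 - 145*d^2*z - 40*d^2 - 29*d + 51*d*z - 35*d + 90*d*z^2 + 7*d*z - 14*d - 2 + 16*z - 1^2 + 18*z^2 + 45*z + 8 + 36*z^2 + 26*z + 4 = 50*d^3 - 125*d^2 - 78*d + z^2*(90*d + 54) + z*(-145*d^2 + 58*d + 87) + 9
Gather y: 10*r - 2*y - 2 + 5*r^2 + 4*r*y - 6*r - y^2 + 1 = 5*r^2 + 4*r - y^2 + y*(4*r - 2) - 1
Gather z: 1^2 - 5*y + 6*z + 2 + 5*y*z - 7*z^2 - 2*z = -5*y - 7*z^2 + z*(5*y + 4) + 3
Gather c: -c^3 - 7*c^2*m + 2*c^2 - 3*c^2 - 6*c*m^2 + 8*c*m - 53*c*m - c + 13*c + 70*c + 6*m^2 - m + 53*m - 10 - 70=-c^3 + c^2*(-7*m - 1) + c*(-6*m^2 - 45*m + 82) + 6*m^2 + 52*m - 80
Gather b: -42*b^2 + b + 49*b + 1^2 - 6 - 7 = -42*b^2 + 50*b - 12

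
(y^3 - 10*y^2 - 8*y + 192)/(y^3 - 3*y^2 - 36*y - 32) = (y - 6)/(y + 1)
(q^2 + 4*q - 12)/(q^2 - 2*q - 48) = (q - 2)/(q - 8)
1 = 1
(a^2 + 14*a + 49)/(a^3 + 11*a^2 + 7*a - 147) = 1/(a - 3)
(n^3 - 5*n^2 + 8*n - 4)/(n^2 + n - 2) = (n^2 - 4*n + 4)/(n + 2)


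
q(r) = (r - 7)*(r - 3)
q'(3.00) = -4.00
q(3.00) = 0.00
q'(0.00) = -10.00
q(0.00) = 21.00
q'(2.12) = -5.76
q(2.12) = 4.29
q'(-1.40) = -12.80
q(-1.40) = 36.96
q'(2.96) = -4.08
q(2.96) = 0.16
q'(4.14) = -1.72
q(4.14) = -3.26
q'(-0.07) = -10.14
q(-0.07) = 21.70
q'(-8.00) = -26.00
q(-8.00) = 165.00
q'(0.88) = -8.24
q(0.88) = 12.97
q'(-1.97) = -13.94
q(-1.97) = 44.58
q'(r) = 2*r - 10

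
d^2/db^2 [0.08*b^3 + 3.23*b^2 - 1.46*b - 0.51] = 0.48*b + 6.46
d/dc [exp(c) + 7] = exp(c)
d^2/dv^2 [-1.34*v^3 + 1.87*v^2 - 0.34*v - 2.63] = 3.74 - 8.04*v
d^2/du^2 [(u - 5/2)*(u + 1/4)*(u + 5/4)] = 6*u - 2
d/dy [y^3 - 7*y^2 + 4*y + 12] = 3*y^2 - 14*y + 4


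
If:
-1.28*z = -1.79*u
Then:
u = 0.715083798882682*z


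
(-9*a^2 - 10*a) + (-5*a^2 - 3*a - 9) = -14*a^2 - 13*a - 9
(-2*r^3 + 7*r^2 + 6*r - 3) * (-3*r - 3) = 6*r^4 - 15*r^3 - 39*r^2 - 9*r + 9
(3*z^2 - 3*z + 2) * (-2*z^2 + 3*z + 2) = -6*z^4 + 15*z^3 - 7*z^2 + 4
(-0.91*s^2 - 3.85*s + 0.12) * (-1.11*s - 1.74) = 1.0101*s^3 + 5.8569*s^2 + 6.5658*s - 0.2088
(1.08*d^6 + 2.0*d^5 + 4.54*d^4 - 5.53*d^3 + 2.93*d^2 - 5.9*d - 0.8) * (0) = 0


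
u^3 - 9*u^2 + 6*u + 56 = (u - 7)*(u - 4)*(u + 2)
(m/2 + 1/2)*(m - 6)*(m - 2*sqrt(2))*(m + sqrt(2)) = m^4/2 - 5*m^3/2 - sqrt(2)*m^3/2 - 5*m^2 + 5*sqrt(2)*m^2/2 + 3*sqrt(2)*m + 10*m + 12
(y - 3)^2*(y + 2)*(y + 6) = y^4 + 2*y^3 - 27*y^2 + 108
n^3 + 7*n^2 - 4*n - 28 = (n - 2)*(n + 2)*(n + 7)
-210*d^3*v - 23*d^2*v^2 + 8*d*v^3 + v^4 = v*(-5*d + v)*(6*d + v)*(7*d + v)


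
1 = 1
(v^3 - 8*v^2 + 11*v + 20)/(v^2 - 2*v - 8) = (v^2 - 4*v - 5)/(v + 2)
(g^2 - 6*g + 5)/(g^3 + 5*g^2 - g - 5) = (g - 5)/(g^2 + 6*g + 5)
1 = 1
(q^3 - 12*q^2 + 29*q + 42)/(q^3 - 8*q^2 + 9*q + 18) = (q - 7)/(q - 3)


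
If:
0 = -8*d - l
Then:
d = -l/8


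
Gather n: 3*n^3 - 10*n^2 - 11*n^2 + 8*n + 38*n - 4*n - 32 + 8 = 3*n^3 - 21*n^2 + 42*n - 24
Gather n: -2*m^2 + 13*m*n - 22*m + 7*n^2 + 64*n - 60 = -2*m^2 - 22*m + 7*n^2 + n*(13*m + 64) - 60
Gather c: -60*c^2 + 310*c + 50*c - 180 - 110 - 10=-60*c^2 + 360*c - 300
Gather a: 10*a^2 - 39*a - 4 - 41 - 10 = 10*a^2 - 39*a - 55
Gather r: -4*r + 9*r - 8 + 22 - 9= 5*r + 5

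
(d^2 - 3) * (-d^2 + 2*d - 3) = -d^4 + 2*d^3 - 6*d + 9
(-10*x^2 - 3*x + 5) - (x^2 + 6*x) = -11*x^2 - 9*x + 5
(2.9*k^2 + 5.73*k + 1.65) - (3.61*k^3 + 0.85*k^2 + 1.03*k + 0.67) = -3.61*k^3 + 2.05*k^2 + 4.7*k + 0.98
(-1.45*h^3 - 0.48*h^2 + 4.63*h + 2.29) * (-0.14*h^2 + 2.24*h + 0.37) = 0.203*h^5 - 3.1808*h^4 - 2.2599*h^3 + 9.873*h^2 + 6.8427*h + 0.8473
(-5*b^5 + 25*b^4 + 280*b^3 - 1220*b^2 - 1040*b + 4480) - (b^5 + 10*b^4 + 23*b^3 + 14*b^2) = -6*b^5 + 15*b^4 + 257*b^3 - 1234*b^2 - 1040*b + 4480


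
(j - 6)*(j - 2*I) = j^2 - 6*j - 2*I*j + 12*I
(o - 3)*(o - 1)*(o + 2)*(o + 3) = o^4 + o^3 - 11*o^2 - 9*o + 18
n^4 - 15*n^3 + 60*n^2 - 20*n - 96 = (n - 8)*(n - 6)*(n - 2)*(n + 1)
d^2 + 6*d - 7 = (d - 1)*(d + 7)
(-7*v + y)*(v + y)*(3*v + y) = -21*v^3 - 25*v^2*y - 3*v*y^2 + y^3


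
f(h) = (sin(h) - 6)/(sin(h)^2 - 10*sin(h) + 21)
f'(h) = (-2*sin(h)*cos(h) + 10*cos(h))*(sin(h) - 6)/(sin(h)^2 - 10*sin(h) + 21)^2 + cos(h)/(sin(h)^2 - 10*sin(h) + 21)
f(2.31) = -0.37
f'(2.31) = 0.10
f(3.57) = -0.25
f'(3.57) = 0.06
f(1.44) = -0.42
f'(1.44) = -0.03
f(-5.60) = -0.36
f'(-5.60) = -0.11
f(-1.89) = -0.22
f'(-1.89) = 0.02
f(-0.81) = -0.23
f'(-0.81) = -0.04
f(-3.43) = -0.31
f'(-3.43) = 0.10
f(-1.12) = -0.22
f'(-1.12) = -0.02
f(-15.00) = -0.24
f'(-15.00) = 0.05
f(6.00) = -0.26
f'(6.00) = -0.07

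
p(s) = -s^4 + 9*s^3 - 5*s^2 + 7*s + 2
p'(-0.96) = 45.02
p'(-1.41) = 85.99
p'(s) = -4*s^3 + 27*s^2 - 10*s + 7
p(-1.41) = -46.99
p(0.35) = 4.21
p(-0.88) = -14.76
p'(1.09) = 23.00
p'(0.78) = 13.73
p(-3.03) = -399.77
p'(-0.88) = 39.43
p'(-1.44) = 89.33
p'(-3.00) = 388.00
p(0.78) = 8.32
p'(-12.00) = 10927.00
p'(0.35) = 6.64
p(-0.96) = -18.14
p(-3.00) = -388.00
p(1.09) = 13.93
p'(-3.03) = 396.46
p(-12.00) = -37090.00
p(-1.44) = -49.62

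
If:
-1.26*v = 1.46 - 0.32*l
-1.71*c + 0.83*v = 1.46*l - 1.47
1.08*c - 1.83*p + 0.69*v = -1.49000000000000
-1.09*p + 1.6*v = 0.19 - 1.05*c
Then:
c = -351.29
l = 481.28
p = -160.86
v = 121.07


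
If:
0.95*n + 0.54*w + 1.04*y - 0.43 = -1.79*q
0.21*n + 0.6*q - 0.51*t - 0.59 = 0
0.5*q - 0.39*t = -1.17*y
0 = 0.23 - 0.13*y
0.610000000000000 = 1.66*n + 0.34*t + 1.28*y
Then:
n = 6.91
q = -34.27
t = -38.62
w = 98.81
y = 1.77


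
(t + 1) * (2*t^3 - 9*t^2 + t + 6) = 2*t^4 - 7*t^3 - 8*t^2 + 7*t + 6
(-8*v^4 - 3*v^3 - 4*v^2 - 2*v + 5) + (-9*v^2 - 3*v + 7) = -8*v^4 - 3*v^3 - 13*v^2 - 5*v + 12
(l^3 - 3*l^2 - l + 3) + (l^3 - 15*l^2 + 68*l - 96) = 2*l^3 - 18*l^2 + 67*l - 93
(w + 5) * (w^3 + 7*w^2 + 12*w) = w^4 + 12*w^3 + 47*w^2 + 60*w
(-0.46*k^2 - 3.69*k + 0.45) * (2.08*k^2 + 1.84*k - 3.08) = -0.9568*k^4 - 8.5216*k^3 - 4.4368*k^2 + 12.1932*k - 1.386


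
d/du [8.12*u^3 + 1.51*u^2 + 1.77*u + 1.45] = 24.36*u^2 + 3.02*u + 1.77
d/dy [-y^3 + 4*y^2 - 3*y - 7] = -3*y^2 + 8*y - 3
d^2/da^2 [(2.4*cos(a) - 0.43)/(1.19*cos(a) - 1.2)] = (2.818277*sin(a)^2 - 2.84196*cos(a) + 2.818277)/(1.685159*cos(a)^3 - 5.09796*cos(a)^2 + 5.1408*cos(a) - 1.728)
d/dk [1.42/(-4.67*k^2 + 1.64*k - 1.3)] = (13.2628*k - 2.3288)/(4.67*k^2 - 1.64*k + 1.3)^2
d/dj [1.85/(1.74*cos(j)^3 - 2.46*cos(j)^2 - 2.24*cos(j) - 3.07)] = (9.657*cos(j)^2 - 9.102*cos(j) - 4.144)*sin(j)/(-1.74*cos(j)^3 + 2.46*cos(j)^2 + 2.24*cos(j) + 3.07)^2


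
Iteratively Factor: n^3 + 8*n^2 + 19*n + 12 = (n + 1)*(n^2 + 7*n + 12) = (n + 1)*(n + 3)*(n + 4)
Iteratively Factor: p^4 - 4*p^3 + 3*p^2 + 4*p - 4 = (p - 1)*(p^3 - 3*p^2 + 4) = (p - 2)*(p - 1)*(p^2 - p - 2) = (p - 2)*(p - 1)*(p + 1)*(p - 2)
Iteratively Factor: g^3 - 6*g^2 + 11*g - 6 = (g - 2)*(g^2 - 4*g + 3) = (g - 3)*(g - 2)*(g - 1)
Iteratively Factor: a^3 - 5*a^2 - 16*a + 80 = (a - 4)*(a^2 - a - 20) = (a - 4)*(a + 4)*(a - 5)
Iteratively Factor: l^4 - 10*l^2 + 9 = (l - 3)*(l^3 + 3*l^2 - l - 3) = (l - 3)*(l + 1)*(l^2 + 2*l - 3) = (l - 3)*(l - 1)*(l + 1)*(l + 3)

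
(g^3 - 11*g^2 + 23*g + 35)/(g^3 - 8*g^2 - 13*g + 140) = (g + 1)/(g + 4)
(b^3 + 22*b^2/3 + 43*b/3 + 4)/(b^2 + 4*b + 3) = (3*b^2 + 13*b + 4)/(3*(b + 1))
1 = 1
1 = 1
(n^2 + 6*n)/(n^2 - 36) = n/(n - 6)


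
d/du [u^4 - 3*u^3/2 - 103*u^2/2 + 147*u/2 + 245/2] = 4*u^3 - 9*u^2/2 - 103*u + 147/2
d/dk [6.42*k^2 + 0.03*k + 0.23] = 12.84*k + 0.03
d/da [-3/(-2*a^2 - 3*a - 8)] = 3*(-4*a - 3)/(2*a^2 + 3*a + 8)^2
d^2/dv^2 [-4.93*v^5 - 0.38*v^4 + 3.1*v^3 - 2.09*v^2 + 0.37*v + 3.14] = -98.6*v^3 - 4.56*v^2 + 18.6*v - 4.18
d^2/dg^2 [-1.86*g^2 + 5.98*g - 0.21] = -3.72000000000000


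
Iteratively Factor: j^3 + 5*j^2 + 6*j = (j + 2)*(j^2 + 3*j) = j*(j + 2)*(j + 3)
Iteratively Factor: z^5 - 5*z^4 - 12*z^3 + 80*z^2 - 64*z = (z - 4)*(z^4 - z^3 - 16*z^2 + 16*z) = (z - 4)^2*(z^3 + 3*z^2 - 4*z) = (z - 4)^2*(z + 4)*(z^2 - z) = z*(z - 4)^2*(z + 4)*(z - 1)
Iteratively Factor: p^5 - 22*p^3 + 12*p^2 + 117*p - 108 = (p - 3)*(p^4 + 3*p^3 - 13*p^2 - 27*p + 36) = (p - 3)*(p - 1)*(p^3 + 4*p^2 - 9*p - 36) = (p - 3)^2*(p - 1)*(p^2 + 7*p + 12) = (p - 3)^2*(p - 1)*(p + 3)*(p + 4)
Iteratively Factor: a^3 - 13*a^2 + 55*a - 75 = (a - 5)*(a^2 - 8*a + 15) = (a - 5)*(a - 3)*(a - 5)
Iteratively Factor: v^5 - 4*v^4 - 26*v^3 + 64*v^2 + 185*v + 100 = (v - 5)*(v^4 + v^3 - 21*v^2 - 41*v - 20) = (v - 5)*(v + 1)*(v^3 - 21*v - 20) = (v - 5)*(v + 1)^2*(v^2 - v - 20) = (v - 5)^2*(v + 1)^2*(v + 4)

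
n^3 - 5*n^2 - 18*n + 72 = (n - 6)*(n - 3)*(n + 4)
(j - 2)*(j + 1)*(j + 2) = j^3 + j^2 - 4*j - 4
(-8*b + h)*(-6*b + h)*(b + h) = 48*b^3 + 34*b^2*h - 13*b*h^2 + h^3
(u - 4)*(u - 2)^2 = u^3 - 8*u^2 + 20*u - 16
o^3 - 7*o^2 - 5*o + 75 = (o - 5)^2*(o + 3)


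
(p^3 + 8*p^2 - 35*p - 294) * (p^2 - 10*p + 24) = p^5 - 2*p^4 - 91*p^3 + 248*p^2 + 2100*p - 7056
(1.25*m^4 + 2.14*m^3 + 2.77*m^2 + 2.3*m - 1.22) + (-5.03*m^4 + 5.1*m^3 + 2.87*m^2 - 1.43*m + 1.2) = -3.78*m^4 + 7.24*m^3 + 5.64*m^2 + 0.87*m - 0.02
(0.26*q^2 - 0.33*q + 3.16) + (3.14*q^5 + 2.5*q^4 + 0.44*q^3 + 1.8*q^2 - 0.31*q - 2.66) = 3.14*q^5 + 2.5*q^4 + 0.44*q^3 + 2.06*q^2 - 0.64*q + 0.5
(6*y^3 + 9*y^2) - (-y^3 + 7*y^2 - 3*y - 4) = 7*y^3 + 2*y^2 + 3*y + 4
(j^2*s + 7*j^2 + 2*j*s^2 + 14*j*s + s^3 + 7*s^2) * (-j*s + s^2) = -j^3*s^2 - 7*j^3*s - j^2*s^3 - 7*j^2*s^2 + j*s^4 + 7*j*s^3 + s^5 + 7*s^4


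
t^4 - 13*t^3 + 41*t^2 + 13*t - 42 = (t - 7)*(t - 6)*(t - 1)*(t + 1)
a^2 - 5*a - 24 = (a - 8)*(a + 3)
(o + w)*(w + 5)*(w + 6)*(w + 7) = o*w^3 + 18*o*w^2 + 107*o*w + 210*o + w^4 + 18*w^3 + 107*w^2 + 210*w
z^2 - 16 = (z - 4)*(z + 4)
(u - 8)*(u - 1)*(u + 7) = u^3 - 2*u^2 - 55*u + 56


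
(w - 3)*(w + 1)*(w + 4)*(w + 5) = w^4 + 7*w^3 - w^2 - 67*w - 60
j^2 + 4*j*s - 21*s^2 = (j - 3*s)*(j + 7*s)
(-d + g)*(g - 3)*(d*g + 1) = -d^2*g^2 + 3*d^2*g + d*g^3 - 3*d*g^2 - d*g + 3*d + g^2 - 3*g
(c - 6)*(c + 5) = c^2 - c - 30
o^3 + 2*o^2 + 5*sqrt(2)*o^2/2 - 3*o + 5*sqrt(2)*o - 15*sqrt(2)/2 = (o - 1)*(o + 3)*(o + 5*sqrt(2)/2)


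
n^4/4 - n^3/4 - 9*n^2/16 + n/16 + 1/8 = (n/2 + 1/4)*(n/2 + 1/2)*(n - 2)*(n - 1/2)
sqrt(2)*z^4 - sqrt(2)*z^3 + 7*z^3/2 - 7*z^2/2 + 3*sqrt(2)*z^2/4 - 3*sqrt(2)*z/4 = z*(z - 1)*(z + 3*sqrt(2)/2)*(sqrt(2)*z + 1/2)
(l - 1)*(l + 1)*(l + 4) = l^3 + 4*l^2 - l - 4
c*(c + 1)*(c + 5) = c^3 + 6*c^2 + 5*c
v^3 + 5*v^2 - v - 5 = (v - 1)*(v + 1)*(v + 5)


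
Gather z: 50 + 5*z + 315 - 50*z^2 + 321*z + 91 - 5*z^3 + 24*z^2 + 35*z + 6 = -5*z^3 - 26*z^2 + 361*z + 462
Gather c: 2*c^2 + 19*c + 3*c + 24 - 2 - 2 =2*c^2 + 22*c + 20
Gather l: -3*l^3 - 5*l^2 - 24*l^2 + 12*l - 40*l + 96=-3*l^3 - 29*l^2 - 28*l + 96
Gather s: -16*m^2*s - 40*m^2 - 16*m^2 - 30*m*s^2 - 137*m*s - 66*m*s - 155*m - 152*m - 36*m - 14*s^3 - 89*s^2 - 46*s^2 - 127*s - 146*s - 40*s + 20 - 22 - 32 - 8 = -56*m^2 - 343*m - 14*s^3 + s^2*(-30*m - 135) + s*(-16*m^2 - 203*m - 313) - 42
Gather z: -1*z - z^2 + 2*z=-z^2 + z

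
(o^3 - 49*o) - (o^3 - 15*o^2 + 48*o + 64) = 15*o^2 - 97*o - 64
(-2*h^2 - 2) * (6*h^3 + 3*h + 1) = -12*h^5 - 18*h^3 - 2*h^2 - 6*h - 2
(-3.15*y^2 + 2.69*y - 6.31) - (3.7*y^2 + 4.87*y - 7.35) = -6.85*y^2 - 2.18*y + 1.04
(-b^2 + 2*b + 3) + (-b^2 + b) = -2*b^2 + 3*b + 3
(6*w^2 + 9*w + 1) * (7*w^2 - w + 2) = 42*w^4 + 57*w^3 + 10*w^2 + 17*w + 2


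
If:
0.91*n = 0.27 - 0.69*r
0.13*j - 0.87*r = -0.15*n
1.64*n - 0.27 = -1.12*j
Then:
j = -0.17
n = 0.28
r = 0.02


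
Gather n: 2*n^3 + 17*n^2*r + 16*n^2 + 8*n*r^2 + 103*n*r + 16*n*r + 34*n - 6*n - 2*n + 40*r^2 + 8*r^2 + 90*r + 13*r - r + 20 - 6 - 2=2*n^3 + n^2*(17*r + 16) + n*(8*r^2 + 119*r + 26) + 48*r^2 + 102*r + 12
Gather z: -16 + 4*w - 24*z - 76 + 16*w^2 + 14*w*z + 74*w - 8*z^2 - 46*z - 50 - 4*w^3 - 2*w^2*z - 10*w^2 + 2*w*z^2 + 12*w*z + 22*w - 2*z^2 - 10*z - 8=-4*w^3 + 6*w^2 + 100*w + z^2*(2*w - 10) + z*(-2*w^2 + 26*w - 80) - 150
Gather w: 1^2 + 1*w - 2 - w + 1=0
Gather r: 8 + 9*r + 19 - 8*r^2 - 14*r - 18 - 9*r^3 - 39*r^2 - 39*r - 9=-9*r^3 - 47*r^2 - 44*r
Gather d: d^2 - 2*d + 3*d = d^2 + d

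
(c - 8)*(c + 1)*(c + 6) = c^3 - c^2 - 50*c - 48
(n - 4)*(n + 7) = n^2 + 3*n - 28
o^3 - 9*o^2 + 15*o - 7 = (o - 7)*(o - 1)^2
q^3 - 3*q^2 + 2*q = q*(q - 2)*(q - 1)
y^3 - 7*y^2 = y^2*(y - 7)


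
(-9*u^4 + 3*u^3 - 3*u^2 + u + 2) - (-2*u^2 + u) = -9*u^4 + 3*u^3 - u^2 + 2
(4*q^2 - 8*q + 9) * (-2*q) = -8*q^3 + 16*q^2 - 18*q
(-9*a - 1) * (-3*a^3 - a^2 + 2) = 27*a^4 + 12*a^3 + a^2 - 18*a - 2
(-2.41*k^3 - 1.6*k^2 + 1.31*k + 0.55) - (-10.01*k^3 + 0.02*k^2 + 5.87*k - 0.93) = 7.6*k^3 - 1.62*k^2 - 4.56*k + 1.48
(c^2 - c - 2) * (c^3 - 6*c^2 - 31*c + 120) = c^5 - 7*c^4 - 27*c^3 + 163*c^2 - 58*c - 240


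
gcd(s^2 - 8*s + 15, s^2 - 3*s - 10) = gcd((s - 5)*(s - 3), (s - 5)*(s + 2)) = s - 5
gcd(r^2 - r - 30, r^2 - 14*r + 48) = r - 6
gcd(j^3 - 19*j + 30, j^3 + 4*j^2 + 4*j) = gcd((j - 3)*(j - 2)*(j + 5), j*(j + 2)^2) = 1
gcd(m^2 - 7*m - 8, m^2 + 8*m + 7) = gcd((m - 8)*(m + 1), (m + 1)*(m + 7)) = m + 1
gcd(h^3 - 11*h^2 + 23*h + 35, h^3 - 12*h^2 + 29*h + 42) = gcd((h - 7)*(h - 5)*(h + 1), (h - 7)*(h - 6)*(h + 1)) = h^2 - 6*h - 7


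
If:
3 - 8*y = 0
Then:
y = 3/8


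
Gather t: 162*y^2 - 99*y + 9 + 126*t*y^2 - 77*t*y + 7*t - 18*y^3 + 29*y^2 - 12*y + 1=t*(126*y^2 - 77*y + 7) - 18*y^3 + 191*y^2 - 111*y + 10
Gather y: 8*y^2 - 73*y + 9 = 8*y^2 - 73*y + 9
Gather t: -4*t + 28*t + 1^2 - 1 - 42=24*t - 42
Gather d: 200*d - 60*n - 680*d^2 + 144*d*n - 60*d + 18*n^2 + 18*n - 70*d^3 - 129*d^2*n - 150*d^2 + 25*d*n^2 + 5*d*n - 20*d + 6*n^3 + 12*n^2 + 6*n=-70*d^3 + d^2*(-129*n - 830) + d*(25*n^2 + 149*n + 120) + 6*n^3 + 30*n^2 - 36*n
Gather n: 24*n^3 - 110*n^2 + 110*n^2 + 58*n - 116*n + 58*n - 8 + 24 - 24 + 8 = 24*n^3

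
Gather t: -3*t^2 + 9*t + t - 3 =-3*t^2 + 10*t - 3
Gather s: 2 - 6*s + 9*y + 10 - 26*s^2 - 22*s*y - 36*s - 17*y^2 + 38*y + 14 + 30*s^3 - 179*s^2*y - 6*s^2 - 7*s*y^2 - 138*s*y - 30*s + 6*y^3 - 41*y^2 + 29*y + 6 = 30*s^3 + s^2*(-179*y - 32) + s*(-7*y^2 - 160*y - 72) + 6*y^3 - 58*y^2 + 76*y + 32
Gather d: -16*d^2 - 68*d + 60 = -16*d^2 - 68*d + 60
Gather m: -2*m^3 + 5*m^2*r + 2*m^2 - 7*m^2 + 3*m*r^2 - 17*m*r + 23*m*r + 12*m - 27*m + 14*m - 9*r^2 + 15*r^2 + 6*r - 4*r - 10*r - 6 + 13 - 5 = -2*m^3 + m^2*(5*r - 5) + m*(3*r^2 + 6*r - 1) + 6*r^2 - 8*r + 2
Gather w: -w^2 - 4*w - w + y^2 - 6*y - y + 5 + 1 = -w^2 - 5*w + y^2 - 7*y + 6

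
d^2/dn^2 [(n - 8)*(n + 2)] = 2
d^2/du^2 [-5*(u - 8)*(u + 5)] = -10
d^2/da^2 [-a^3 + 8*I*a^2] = -6*a + 16*I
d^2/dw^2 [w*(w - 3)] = 2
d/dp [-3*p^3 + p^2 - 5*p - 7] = -9*p^2 + 2*p - 5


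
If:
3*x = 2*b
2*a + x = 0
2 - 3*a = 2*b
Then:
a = -2/3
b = 2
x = 4/3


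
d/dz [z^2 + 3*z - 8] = 2*z + 3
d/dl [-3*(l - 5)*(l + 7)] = -6*l - 6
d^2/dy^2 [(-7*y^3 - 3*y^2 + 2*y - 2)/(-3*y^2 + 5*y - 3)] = 2*(139*y^3 - 342*y^2 + 153*y + 29)/(27*y^6 - 135*y^5 + 306*y^4 - 395*y^3 + 306*y^2 - 135*y + 27)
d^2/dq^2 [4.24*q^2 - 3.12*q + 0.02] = 8.48000000000000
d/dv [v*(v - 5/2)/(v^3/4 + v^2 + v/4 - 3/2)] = 4*(-v^4 + 5*v^3 + 11*v^2 - 12*v + 15)/(v^6 + 8*v^5 + 18*v^4 - 4*v^3 - 47*v^2 - 12*v + 36)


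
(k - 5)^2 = k^2 - 10*k + 25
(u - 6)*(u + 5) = u^2 - u - 30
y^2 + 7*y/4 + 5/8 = (y + 1/2)*(y + 5/4)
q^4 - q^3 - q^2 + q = q*(q - 1)^2*(q + 1)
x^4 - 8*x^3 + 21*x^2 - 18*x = x*(x - 3)^2*(x - 2)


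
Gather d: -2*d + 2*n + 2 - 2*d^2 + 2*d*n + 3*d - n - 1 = -2*d^2 + d*(2*n + 1) + n + 1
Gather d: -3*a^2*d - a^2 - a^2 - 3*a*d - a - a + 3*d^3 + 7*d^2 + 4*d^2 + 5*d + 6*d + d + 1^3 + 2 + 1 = -2*a^2 - 2*a + 3*d^3 + 11*d^2 + d*(-3*a^2 - 3*a + 12) + 4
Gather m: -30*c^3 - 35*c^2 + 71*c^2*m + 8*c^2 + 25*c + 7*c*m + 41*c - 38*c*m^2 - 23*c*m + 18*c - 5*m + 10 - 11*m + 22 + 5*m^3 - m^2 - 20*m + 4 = -30*c^3 - 27*c^2 + 84*c + 5*m^3 + m^2*(-38*c - 1) + m*(71*c^2 - 16*c - 36) + 36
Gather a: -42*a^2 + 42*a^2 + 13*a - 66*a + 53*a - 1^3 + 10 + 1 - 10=0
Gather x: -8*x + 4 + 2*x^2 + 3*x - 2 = 2*x^2 - 5*x + 2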